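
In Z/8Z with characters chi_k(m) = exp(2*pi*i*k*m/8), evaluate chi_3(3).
chi_3(3) = zeta_8^9 = exp(I*pi/4)

Solution. chi_3(3) = zeta_8^(3*3) = zeta_8^9. Since zeta_8^8 = 1, this equals zeta_8^1 = exp(2*pi*i*1/8) = exp(I*pi/4).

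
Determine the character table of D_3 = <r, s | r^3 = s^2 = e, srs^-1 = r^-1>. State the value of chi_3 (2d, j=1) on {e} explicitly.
Conjugacy classes: {e} of size 1, {r^1, r^2} of size 2, {s, sr, ..., sr^2} of size 3.
Character table:
  irrep \ class              {e} (size 1)  {r^1, r^2} (size 2)  {s, sr, ..., sr^2} (size 3)
  chi_1 (triv)               1             1                    1                          
  chi_2 (sign: r->1, s->-1)  1             1                    -1                         
  chi_3 (2d, j=1)            2             -1                   0                          

Spot check: chi_3 (2d, j=1) on {e} = 2.

D_3 has order 2*3 = 6 with 3 conjugacy classes, hence 3 irreducibles. Sum of squared dims 1 + 1 + 4 = 6 = |G|. Linear characters come from the abelianisation; the 2-dimensional irreps have character r^k -> 2*cos(2*pi*j*k/3), reflections -> 0.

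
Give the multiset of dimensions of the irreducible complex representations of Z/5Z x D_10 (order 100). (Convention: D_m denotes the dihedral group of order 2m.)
Dimensions: 1, 1, 1, 1, 1, 1, 1, 1, 1, 1, 1, 1, 1, 1, 1, 1, 1, 1, 1, 1, 2, 2, 2, 2, 2, 2, 2, 2, 2, 2, 2, 2, 2, 2, 2, 2, 2, 2, 2, 2

Why: There are 40 irreducibles (= number of conjugacy classes). Their dimensions d_i satisfy sum d_i^2 = |G| = 100: 1 + 1 + 1 + 1 + 1 + 1 + 1 + 1 + 1 + 1 + 1 + 1 + 1 + 1 + 1 + 1 + 1 + 1 + 1 + 1 + 4 + 4 + 4 + 4 + 4 + 4 + 4 + 4 + 4 + 4 + 4 + 4 + 4 + 4 + 4 + 4 + 4 + 4 + 4 + 4 = 100. (For the product with Z/5Z: each of the 5 1-dim characters of Z/5Z tensors with each irrep of D_10, giving 5 copies of each D_10-dimension.)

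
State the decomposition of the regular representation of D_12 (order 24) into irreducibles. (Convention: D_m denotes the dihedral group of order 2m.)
Each irreducible V_i of dimension d_i appears with multiplicity d_i, i.e. rho_reg = (direct sum over all irreducibles V_i) d_i V_i. The irreducible dimensions for D_12 are 1, 1, 1, 1, 2, 2, 2, 2, 2: 4 irreducibles of dimension 1, each with multiplicity 1; 5 irreducibles of dimension 2, each with multiplicity 2. Total dimension 4*1*1 + 5*2*2 = 24 = |G|.

Why: General theorem: in the regular representation of a finite group G, each irreducible appears with multiplicity equal to its dimension. Check: dim(rho_reg) = sum d_i^2 = 1 + 1 + 1 + 1 + 4 + 4 + 4 + 4 + 4 = 24 = |G|.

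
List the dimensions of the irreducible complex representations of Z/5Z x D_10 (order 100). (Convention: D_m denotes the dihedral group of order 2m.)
Dimensions: 1, 1, 1, 1, 1, 1, 1, 1, 1, 1, 1, 1, 1, 1, 1, 1, 1, 1, 1, 1, 2, 2, 2, 2, 2, 2, 2, 2, 2, 2, 2, 2, 2, 2, 2, 2, 2, 2, 2, 2

Proof sketch: There are 40 irreducibles (= number of conjugacy classes). Their dimensions d_i satisfy sum d_i^2 = |G| = 100: 1 + 1 + 1 + 1 + 1 + 1 + 1 + 1 + 1 + 1 + 1 + 1 + 1 + 1 + 1 + 1 + 1 + 1 + 1 + 1 + 4 + 4 + 4 + 4 + 4 + 4 + 4 + 4 + 4 + 4 + 4 + 4 + 4 + 4 + 4 + 4 + 4 + 4 + 4 + 4 = 100. (For the product with Z/5Z: each of the 5 1-dim characters of Z/5Z tensors with each irrep of D_10, giving 5 copies of each D_10-dimension.)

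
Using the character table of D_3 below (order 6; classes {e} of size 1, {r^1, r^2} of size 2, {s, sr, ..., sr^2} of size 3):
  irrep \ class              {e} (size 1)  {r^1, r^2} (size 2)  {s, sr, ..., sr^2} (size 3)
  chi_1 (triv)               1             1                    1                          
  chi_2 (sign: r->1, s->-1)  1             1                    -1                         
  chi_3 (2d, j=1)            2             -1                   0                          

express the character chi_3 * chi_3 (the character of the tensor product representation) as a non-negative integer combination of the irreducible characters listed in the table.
chi_3 tensor chi_3 = chi_1 + chi_2 + chi_3 (all other irreducibles have multiplicity 0).

Proof sketch: The character of a tensor product is the pointwise product (chi_3 * chi_3)(C) = chi_3(C) * chi_3(C):
  {e}: (2)*(2), {r^1, r^2}: (-1)*(-1), {s, sr, ..., sr^2}: (0)*(0)
so (chi_3 * chi_3) takes values
  {e} -> 4, {r^1, r^2} -> 1, {s, sr, ..., sr^2} -> 0.
Now take the inner product of this character with each irreducible chi from the table, <chi_3*chi_3, chi> = (1/6) sum_C |C| (chi_3*chi_3)(C) conj(chi(C)):
  <chi_3*chi_3, chi_1> = (1/6)[1*(4)*conj(1) + 2*(1)*conj(1) + 3*(0)*conj(1)]
      = (1/6)[(4) + (2) + (0)] = 6/6 = 1
  <chi_3*chi_3, chi_2> = (1/6)[1*(4)*conj(1) + 2*(1)*conj(1) + 3*(0)*conj(-1)]
      = (1/6)[(4) + (2) + (0)] = 6/6 = 1
  <chi_3*chi_3, chi_3> = (1/6)[1*(4)*conj(2) + 2*(1)*conj(-1) + 3*(0)*conj(0)]
      = (1/6)[(8) + (-2) + (0)] = 6/6 = 1
Hence the multiplicities are chi_1: 1, chi_2: 1, chi_3: 1. Dimension check: dim(chi_3)*dim(chi_3) = 2*2 = 4 and sum (mult * dim) = 1*1 + 1*1 + 1*2 = 4.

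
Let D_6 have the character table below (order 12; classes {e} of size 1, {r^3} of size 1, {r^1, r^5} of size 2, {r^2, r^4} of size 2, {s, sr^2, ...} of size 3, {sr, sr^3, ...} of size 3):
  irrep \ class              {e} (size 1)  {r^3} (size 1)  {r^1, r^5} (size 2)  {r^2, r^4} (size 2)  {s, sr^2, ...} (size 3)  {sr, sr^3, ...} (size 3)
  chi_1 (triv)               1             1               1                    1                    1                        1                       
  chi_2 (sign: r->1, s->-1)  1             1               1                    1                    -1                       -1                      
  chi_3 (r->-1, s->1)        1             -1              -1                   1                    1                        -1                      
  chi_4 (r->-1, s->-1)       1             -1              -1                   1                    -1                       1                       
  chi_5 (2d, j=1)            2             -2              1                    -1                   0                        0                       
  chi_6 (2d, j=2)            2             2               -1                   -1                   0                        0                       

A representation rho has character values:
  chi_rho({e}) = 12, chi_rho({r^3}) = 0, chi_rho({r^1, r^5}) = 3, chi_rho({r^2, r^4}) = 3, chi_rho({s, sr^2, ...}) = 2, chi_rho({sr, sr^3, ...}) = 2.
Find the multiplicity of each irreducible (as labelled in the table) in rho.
Multiplicities: chi_1: 3, chi_2: 1, chi_3: 1, chi_4: 1, chi_5: 2, chi_6: 1.

Details: Use <chi_rho, chi> = (1/|G|) sum_C |C| * chi_rho(C) * conj(chi(C)) with |G| = 12 for each irreducible chi in the table:
  <chi_rho, chi_1> = (1/12)[1*(12)*conj(1) + 1*(0)*conj(1) + 2*(3)*conj(1) + 2*(3)*conj(1) + 3*(2)*conj(1) + 3*(2)*conj(1)]
      = (1/12)[(12) + (0) + (6) + (6) + (6) + (6)] = 36/12 = 3
  <chi_rho, chi_2> = (1/12)[1*(12)*conj(1) + 1*(0)*conj(1) + 2*(3)*conj(1) + 2*(3)*conj(1) + 3*(2)*conj(-1) + 3*(2)*conj(-1)]
      = (1/12)[(12) + (0) + (6) + (6) + (-6) + (-6)] = 12/12 = 1
  <chi_rho, chi_3> = (1/12)[1*(12)*conj(1) + 1*(0)*conj(-1) + 2*(3)*conj(-1) + 2*(3)*conj(1) + 3*(2)*conj(1) + 3*(2)*conj(-1)]
      = (1/12)[(12) + (0) + (-6) + (6) + (6) + (-6)] = 12/12 = 1
  <chi_rho, chi_4> = (1/12)[1*(12)*conj(1) + 1*(0)*conj(-1) + 2*(3)*conj(-1) + 2*(3)*conj(1) + 3*(2)*conj(-1) + 3*(2)*conj(1)]
      = (1/12)[(12) + (0) + (-6) + (6) + (-6) + (6)] = 12/12 = 1
  <chi_rho, chi_5> = (1/12)[1*(12)*conj(2) + 1*(0)*conj(-2) + 2*(3)*conj(1) + 2*(3)*conj(-1) + 3*(2)*conj(0) + 3*(2)*conj(0)]
      = (1/12)[(24) + (0) + (6) + (-6) + (0) + (0)] = 24/12 = 2
  <chi_rho, chi_6> = (1/12)[1*(12)*conj(2) + 1*(0)*conj(2) + 2*(3)*conj(-1) + 2*(3)*conj(-1) + 3*(2)*conj(0) + 3*(2)*conj(0)]
      = (1/12)[(24) + (0) + (-6) + (-6) + (0) + (0)] = 12/12 = 1
Dimension check: dim(rho) = sum (mult * dim) = 3*1 + 1*1 + 1*1 + 1*1 + 2*2 + 1*2 = 12 = chi_rho(e) = 12.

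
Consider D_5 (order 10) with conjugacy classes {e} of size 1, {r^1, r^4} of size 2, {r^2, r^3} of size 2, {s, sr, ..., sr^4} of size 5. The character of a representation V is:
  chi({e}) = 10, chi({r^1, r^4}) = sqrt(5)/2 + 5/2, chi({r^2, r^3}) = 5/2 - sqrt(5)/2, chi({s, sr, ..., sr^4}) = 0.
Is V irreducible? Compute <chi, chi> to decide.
Not irreducible (reducible): <chi, chi> = 13 > 1.

Argument: <chi, chi> = (1/|G|) sum_C |C| * |chi(C)|^2 = (1/10)[1*|10|^2 + 2*|sqrt(5)/2 + 5/2|^2 + 2*|5/2 - sqrt(5)/2|^2 + 5*|0|^2]
  = (1/10)[(100) + (5*sqrt(5) + 15) + (15 - 5*sqrt(5)) + (0)] = 130/10 = 13.
A character is irreducible iff <chi, chi> = 1, so this representation is reducible.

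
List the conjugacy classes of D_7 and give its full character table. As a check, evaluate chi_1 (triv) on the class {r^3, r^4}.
Conjugacy classes: {e} of size 1, {r^1, r^6} of size 2, {r^2, r^5} of size 2, {r^3, r^4} of size 2, {s, sr, ..., sr^6} of size 7.
Character table:
  irrep \ class              {e} (size 1)  {r^1, r^6} (size 2)  {r^2, r^5} (size 2)  {r^3, r^4} (size 2)  {s, sr, ..., sr^6} (size 7)
  chi_1 (triv)               1             1                    1                    1                    1                          
  chi_2 (sign: r->1, s->-1)  1             1                    1                    1                    -1                         
  chi_3 (2d, j=1)            2             2*cos(2*pi/7)        -2*cos(3*pi/7)       -2*cos(pi/7)         0                          
  chi_4 (2d, j=2)            2             -2*cos(3*pi/7)       -2*cos(pi/7)         2*cos(2*pi/7)        0                          
  chi_5 (2d, j=3)            2             -2*cos(pi/7)         2*cos(2*pi/7)        -2*cos(3*pi/7)       0                          

Spot check: chi_1 (triv) on {r^3, r^4} = 1.

Proof sketch: D_7 has order 2*7 = 14 with 5 conjugacy classes, hence 5 irreducibles. Sum of squared dims 1 + 1 + 4 + 4 + 4 = 14 = |G|. Linear characters come from the abelianisation; the 2-dimensional irreps have character r^k -> 2*cos(2*pi*j*k/7), reflections -> 0.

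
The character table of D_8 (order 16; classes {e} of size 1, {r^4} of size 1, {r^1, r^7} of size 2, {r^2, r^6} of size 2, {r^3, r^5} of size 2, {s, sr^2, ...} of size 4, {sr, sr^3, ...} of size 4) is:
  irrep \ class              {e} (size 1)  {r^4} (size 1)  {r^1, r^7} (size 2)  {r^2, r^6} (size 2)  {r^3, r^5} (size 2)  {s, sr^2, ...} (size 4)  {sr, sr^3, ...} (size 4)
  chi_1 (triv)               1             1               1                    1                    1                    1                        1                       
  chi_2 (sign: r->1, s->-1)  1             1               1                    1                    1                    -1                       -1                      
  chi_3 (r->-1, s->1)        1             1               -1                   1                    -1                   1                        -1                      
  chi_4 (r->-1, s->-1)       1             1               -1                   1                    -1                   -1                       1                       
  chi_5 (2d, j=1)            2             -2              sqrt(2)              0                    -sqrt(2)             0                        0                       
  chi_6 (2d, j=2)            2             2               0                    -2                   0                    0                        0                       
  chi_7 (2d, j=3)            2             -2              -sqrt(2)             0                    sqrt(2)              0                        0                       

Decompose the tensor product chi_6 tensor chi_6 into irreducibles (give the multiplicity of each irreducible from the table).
chi_6 tensor chi_6 = chi_1 + chi_2 + chi_3 + chi_4 (all other irreducibles have multiplicity 0).

Working: The character of a tensor product is the pointwise product (chi_6 * chi_6)(C) = chi_6(C) * chi_6(C):
  {e}: (2)*(2), {r^4}: (2)*(2), {r^1, r^7}: (0)*(0), {r^2, r^6}: (-2)*(-2), {r^3, r^5}: (0)*(0), {s, sr^2, ...}: (0)*(0), {sr, sr^3, ...}: (0)*(0)
so (chi_6 * chi_6) takes values
  {e} -> 4, {r^4} -> 4, {r^1, r^7} -> 0, {r^2, r^6} -> 4, {r^3, r^5} -> 0, {s, sr^2, ...} -> 0, {sr, sr^3, ...} -> 0.
Now take the inner product of this character with each irreducible chi from the table, <chi_6*chi_6, chi> = (1/16) sum_C |C| (chi_6*chi_6)(C) conj(chi(C)):
  <chi_6*chi_6, chi_1> = (1/16)[1*(4)*conj(1) + 1*(4)*conj(1) + 2*(0)*conj(1) + 2*(4)*conj(1) + 2*(0)*conj(1) + 4*(0)*conj(1) + 4*(0)*conj(1)]
      = (1/16)[(4) + (4) + (0) + (8) + (0) + (0) + (0)] = 16/16 = 1
  <chi_6*chi_6, chi_2> = (1/16)[1*(4)*conj(1) + 1*(4)*conj(1) + 2*(0)*conj(1) + 2*(4)*conj(1) + 2*(0)*conj(1) + 4*(0)*conj(-1) + 4*(0)*conj(-1)]
      = (1/16)[(4) + (4) + (0) + (8) + (0) + (0) + (0)] = 16/16 = 1
  <chi_6*chi_6, chi_3> = (1/16)[1*(4)*conj(1) + 1*(4)*conj(1) + 2*(0)*conj(-1) + 2*(4)*conj(1) + 2*(0)*conj(-1) + 4*(0)*conj(1) + 4*(0)*conj(-1)]
      = (1/16)[(4) + (4) + (0) + (8) + (0) + (0) + (0)] = 16/16 = 1
  <chi_6*chi_6, chi_4> = (1/16)[1*(4)*conj(1) + 1*(4)*conj(1) + 2*(0)*conj(-1) + 2*(4)*conj(1) + 2*(0)*conj(-1) + 4*(0)*conj(-1) + 4*(0)*conj(1)]
      = (1/16)[(4) + (4) + (0) + (8) + (0) + (0) + (0)] = 16/16 = 1
  <chi_6*chi_6, chi_5> = (1/16)[1*(4)*conj(2) + 1*(4)*conj(-2) + 2*(0)*conj(sqrt(2)) + 2*(4)*conj(0) + 2*(0)*conj(-sqrt(2)) + 4*(0)*conj(0) + 4*(0)*conj(0)]
      = (1/16)[(8) + (-8) + (0) + (0) + (0) + (0) + (0)] = 0/16 = 0
  <chi_6*chi_6, chi_6> = (1/16)[1*(4)*conj(2) + 1*(4)*conj(2) + 2*(0)*conj(0) + 2*(4)*conj(-2) + 2*(0)*conj(0) + 4*(0)*conj(0) + 4*(0)*conj(0)]
      = (1/16)[(8) + (8) + (0) + (-16) + (0) + (0) + (0)] = 0/16 = 0
  <chi_6*chi_6, chi_7> = (1/16)[1*(4)*conj(2) + 1*(4)*conj(-2) + 2*(0)*conj(-sqrt(2)) + 2*(4)*conj(0) + 2*(0)*conj(sqrt(2)) + 4*(0)*conj(0) + 4*(0)*conj(0)]
      = (1/16)[(8) + (-8) + (0) + (0) + (0) + (0) + (0)] = 0/16 = 0
Hence the multiplicities are chi_1: 1, chi_2: 1, chi_3: 1, chi_4: 1. Dimension check: dim(chi_6)*dim(chi_6) = 2*2 = 4 and sum (mult * dim) = 1*1 + 1*1 + 1*1 + 1*1 = 4.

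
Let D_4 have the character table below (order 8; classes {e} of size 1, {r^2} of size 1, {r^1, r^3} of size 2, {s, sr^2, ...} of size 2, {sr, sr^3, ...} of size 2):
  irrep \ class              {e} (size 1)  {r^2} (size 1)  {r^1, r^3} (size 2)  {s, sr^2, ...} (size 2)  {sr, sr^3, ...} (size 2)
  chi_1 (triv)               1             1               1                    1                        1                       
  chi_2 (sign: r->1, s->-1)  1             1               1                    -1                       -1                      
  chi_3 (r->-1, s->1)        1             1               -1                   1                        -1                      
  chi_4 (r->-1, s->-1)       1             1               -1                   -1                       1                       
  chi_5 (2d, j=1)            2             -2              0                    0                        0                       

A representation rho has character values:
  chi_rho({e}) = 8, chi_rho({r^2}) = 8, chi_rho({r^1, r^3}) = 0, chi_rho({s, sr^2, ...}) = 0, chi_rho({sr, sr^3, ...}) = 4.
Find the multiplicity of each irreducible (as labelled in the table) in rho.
Multiplicities: chi_1: 3, chi_2: 1, chi_3: 1, chi_4: 3, chi_5: 0.

Justification: Use <chi_rho, chi> = (1/|G|) sum_C |C| * chi_rho(C) * conj(chi(C)) with |G| = 8 for each irreducible chi in the table:
  <chi_rho, chi_1> = (1/8)[1*(8)*conj(1) + 1*(8)*conj(1) + 2*(0)*conj(1) + 2*(0)*conj(1) + 2*(4)*conj(1)]
      = (1/8)[(8) + (8) + (0) + (0) + (8)] = 24/8 = 3
  <chi_rho, chi_2> = (1/8)[1*(8)*conj(1) + 1*(8)*conj(1) + 2*(0)*conj(1) + 2*(0)*conj(-1) + 2*(4)*conj(-1)]
      = (1/8)[(8) + (8) + (0) + (0) + (-8)] = 8/8 = 1
  <chi_rho, chi_3> = (1/8)[1*(8)*conj(1) + 1*(8)*conj(1) + 2*(0)*conj(-1) + 2*(0)*conj(1) + 2*(4)*conj(-1)]
      = (1/8)[(8) + (8) + (0) + (0) + (-8)] = 8/8 = 1
  <chi_rho, chi_4> = (1/8)[1*(8)*conj(1) + 1*(8)*conj(1) + 2*(0)*conj(-1) + 2*(0)*conj(-1) + 2*(4)*conj(1)]
      = (1/8)[(8) + (8) + (0) + (0) + (8)] = 24/8 = 3
  <chi_rho, chi_5> = (1/8)[1*(8)*conj(2) + 1*(8)*conj(-2) + 2*(0)*conj(0) + 2*(0)*conj(0) + 2*(4)*conj(0)]
      = (1/8)[(16) + (-16) + (0) + (0) + (0)] = 0/8 = 0
Dimension check: dim(rho) = sum (mult * dim) = 3*1 + 1*1 + 1*1 + 3*1 + 0*2 = 8 = chi_rho(e) = 8.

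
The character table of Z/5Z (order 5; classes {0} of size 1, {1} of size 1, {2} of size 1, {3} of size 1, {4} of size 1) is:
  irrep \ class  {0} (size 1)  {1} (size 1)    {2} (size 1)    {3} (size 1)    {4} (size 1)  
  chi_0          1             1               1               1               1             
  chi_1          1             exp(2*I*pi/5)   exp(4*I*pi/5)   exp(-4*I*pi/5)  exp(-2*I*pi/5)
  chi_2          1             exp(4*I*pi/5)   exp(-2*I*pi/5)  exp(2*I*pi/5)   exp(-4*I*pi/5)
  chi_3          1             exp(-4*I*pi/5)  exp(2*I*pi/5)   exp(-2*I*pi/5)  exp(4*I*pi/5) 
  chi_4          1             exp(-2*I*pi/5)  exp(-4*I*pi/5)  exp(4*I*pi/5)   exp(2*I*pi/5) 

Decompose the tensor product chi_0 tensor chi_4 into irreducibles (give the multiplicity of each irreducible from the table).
chi_0 tensor chi_4 = chi_4 (all other irreducibles have multiplicity 0).

Reasoning: The character of a tensor product is the pointwise product (chi_0 * chi_4)(C) = chi_0(C) * chi_4(C):
  {0}: (1)*(1), {1}: (1)*(exp(-2*I*pi/5)), {2}: (1)*(exp(-4*I*pi/5)), {3}: (1)*(exp(4*I*pi/5)), {4}: (1)*(exp(2*I*pi/5))
so (chi_0 * chi_4) takes values
  {0} -> 1, {1} -> exp(-2*I*pi/5), {2} -> exp(-4*I*pi/5), {3} -> exp(4*I*pi/5), {4} -> exp(2*I*pi/5).
Now take the inner product of this character with each irreducible chi from the table, <chi_0*chi_4, chi> = (1/5) sum_C |C| (chi_0*chi_4)(C) conj(chi(C)):
  <chi_0*chi_4, chi_0> = (1/5)[1*(1)*conj(1) + 1*(exp(-2*I*pi/5))*conj(1) + 1*(exp(-4*I*pi/5))*conj(1) + 1*(exp(4*I*pi/5))*conj(1) + 1*(exp(2*I*pi/5))*conj(1)]
      = (1/5)[(1) + (exp(-2*I*pi/5)) + (exp(-4*I*pi/5)) + (exp(4*I*pi/5)) + (exp(2*I*pi/5))] = 0/5 = 0
  <chi_0*chi_4, chi_1> = (1/5)[1*(1)*conj(1) + 1*(exp(-2*I*pi/5))*conj(exp(2*I*pi/5)) + 1*(exp(-4*I*pi/5))*conj(exp(4*I*pi/5)) + 1*(exp(4*I*pi/5))*conj(exp(-4*I*pi/5)) + 1*(exp(2*I*pi/5))*conj(exp(-2*I*pi/5))]
      = (1/5)[(1) + (exp(-4*I*pi/5)) + (exp(2*I*pi/5)) + (exp(-2*I*pi/5)) + (exp(4*I*pi/5))] = 0/5 = 0
  <chi_0*chi_4, chi_2> = (1/5)[1*(1)*conj(1) + 1*(exp(-2*I*pi/5))*conj(exp(4*I*pi/5)) + 1*(exp(-4*I*pi/5))*conj(exp(-2*I*pi/5)) + 1*(exp(4*I*pi/5))*conj(exp(2*I*pi/5)) + 1*(exp(2*I*pi/5))*conj(exp(-4*I*pi/5))]
      = (1/5)[(1) + (exp(4*I*pi/5)) + (exp(-2*I*pi/5)) + (exp(2*I*pi/5)) + (exp(-4*I*pi/5))] = 0/5 = 0
  <chi_0*chi_4, chi_3> = (1/5)[1*(1)*conj(1) + 1*(exp(-2*I*pi/5))*conj(exp(-4*I*pi/5)) + 1*(exp(-4*I*pi/5))*conj(exp(2*I*pi/5)) + 1*(exp(4*I*pi/5))*conj(exp(-2*I*pi/5)) + 1*(exp(2*I*pi/5))*conj(exp(4*I*pi/5))]
      = (1/5)[(1) + (exp(2*I*pi/5)) + (exp(4*I*pi/5)) + (exp(-4*I*pi/5)) + (exp(-2*I*pi/5))] = 0/5 = 0
  <chi_0*chi_4, chi_4> = (1/5)[1*(1)*conj(1) + 1*(exp(-2*I*pi/5))*conj(exp(-2*I*pi/5)) + 1*(exp(-4*I*pi/5))*conj(exp(-4*I*pi/5)) + 1*(exp(4*I*pi/5))*conj(exp(4*I*pi/5)) + 1*(exp(2*I*pi/5))*conj(exp(2*I*pi/5))]
      = (1/5)[(1) + (1) + (1) + (1) + (1)] = 5/5 = 1
(Exp terms are combined using exp(i*s)*conj(exp(i*t)) = exp(i*(s-t)), and sums of them are collapsed using the identity that for every m > 1 the m distinct m-th roots of unity sum to 0, e.g. 1 + exp(2*I*pi/3) + exp(-2*I*pi/3) = 0.)
Hence the multiplicities are chi_4: 1. Dimension check: dim(chi_0)*dim(chi_4) = 1*1 = 1 and sum (mult * dim) = 1*1 = 1.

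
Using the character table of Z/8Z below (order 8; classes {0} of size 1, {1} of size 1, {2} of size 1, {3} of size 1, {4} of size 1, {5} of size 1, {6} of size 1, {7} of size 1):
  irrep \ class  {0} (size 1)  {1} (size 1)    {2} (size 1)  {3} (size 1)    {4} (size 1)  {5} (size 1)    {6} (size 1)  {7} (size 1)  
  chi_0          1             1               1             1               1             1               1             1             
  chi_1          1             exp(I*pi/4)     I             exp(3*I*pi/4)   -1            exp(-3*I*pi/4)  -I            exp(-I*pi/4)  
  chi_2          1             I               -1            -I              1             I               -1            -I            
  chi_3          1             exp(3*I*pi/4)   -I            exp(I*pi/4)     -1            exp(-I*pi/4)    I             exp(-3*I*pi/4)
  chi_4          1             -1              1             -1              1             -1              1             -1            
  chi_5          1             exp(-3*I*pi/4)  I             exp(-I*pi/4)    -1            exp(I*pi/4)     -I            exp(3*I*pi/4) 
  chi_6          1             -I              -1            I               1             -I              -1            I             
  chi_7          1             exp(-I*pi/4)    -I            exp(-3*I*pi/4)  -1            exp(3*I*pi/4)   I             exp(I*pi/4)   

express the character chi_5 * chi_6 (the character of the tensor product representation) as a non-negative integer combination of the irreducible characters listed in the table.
chi_5 tensor chi_6 = chi_3 (all other irreducibles have multiplicity 0).

Explanation: The character of a tensor product is the pointwise product (chi_5 * chi_6)(C) = chi_5(C) * chi_6(C):
  {0}: (1)*(1), {1}: (exp(-3*I*pi/4))*(-I), {2}: (I)*(-1), {3}: (exp(-I*pi/4))*(I), {4}: (-1)*(1), {5}: (exp(I*pi/4))*(-I), {6}: (-I)*(-1), {7}: (exp(3*I*pi/4))*(I)
so (chi_5 * chi_6) takes values
  {0} -> 1, {1} -> -exp(-I*pi/4), {2} -> -I, {3} -> exp(I*pi/4), {4} -> -1, {5} -> -exp(3*I*pi/4), {6} -> I, {7} -> exp(-3*I*pi/4).
Now take the inner product of this character with each irreducible chi from the table, <chi_5*chi_6, chi> = (1/8) sum_C |C| (chi_5*chi_6)(C) conj(chi(C)):
  <chi_5*chi_6, chi_0> = (1/8)[1*(1)*conj(1) + 1*(-exp(-I*pi/4))*conj(1) + 1*(-I)*conj(1) + 1*(exp(I*pi/4))*conj(1) + 1*(-1)*conj(1) + 1*(-exp(3*I*pi/4))*conj(1) + 1*(I)*conj(1) + 1*(exp(-3*I*pi/4))*conj(1)]
      = (1/8)[(1) + (-exp(-I*pi/4)) + (-I) + (exp(I*pi/4)) + (-1) + (-exp(3*I*pi/4)) + (I) + (exp(-3*I*pi/4))] = 0/8 = 0
  <chi_5*chi_6, chi_1> = (1/8)[1*(1)*conj(1) + 1*(-exp(-I*pi/4))*conj(exp(I*pi/4)) + 1*(-I)*conj(I) + 1*(exp(I*pi/4))*conj(exp(3*I*pi/4)) + 1*(-1)*conj(-1) + 1*(-exp(3*I*pi/4))*conj(exp(-3*I*pi/4)) + 1*(I)*conj(-I) + 1*(exp(-3*I*pi/4))*conj(exp(-I*pi/4))]
      = (1/8)[(1) + (I) + (-1) + (-I) + (1) + (I) + (-1) + (-I)] = 0/8 = 0
  <chi_5*chi_6, chi_2> = (1/8)[1*(1)*conj(1) + 1*(-exp(-I*pi/4))*conj(I) + 1*(-I)*conj(-1) + 1*(exp(I*pi/4))*conj(-I) + 1*(-1)*conj(1) + 1*(-exp(3*I*pi/4))*conj(I) + 1*(I)*conj(-1) + 1*(exp(-3*I*pi/4))*conj(-I)]
      = (1/8)[(1) + (exp(I*pi/4)) + (I) + (exp(3*I*pi/4)) + (-1) + (exp(-3*I*pi/4)) + (-I) + (exp(-I*pi/4))] = 0/8 = 0
  <chi_5*chi_6, chi_3> = (1/8)[1*(1)*conj(1) + 1*(-exp(-I*pi/4))*conj(exp(3*I*pi/4)) + 1*(-I)*conj(-I) + 1*(exp(I*pi/4))*conj(exp(I*pi/4)) + 1*(-1)*conj(-1) + 1*(-exp(3*I*pi/4))*conj(exp(-I*pi/4)) + 1*(I)*conj(I) + 1*(exp(-3*I*pi/4))*conj(exp(-3*I*pi/4))]
      = (1/8)[(1) + (1) + (1) + (1) + (1) + (1) + (1) + (1)] = 8/8 = 1
  <chi_5*chi_6, chi_4> = (1/8)[1*(1)*conj(1) + 1*(-exp(-I*pi/4))*conj(-1) + 1*(-I)*conj(1) + 1*(exp(I*pi/4))*conj(-1) + 1*(-1)*conj(1) + 1*(-exp(3*I*pi/4))*conj(-1) + 1*(I)*conj(1) + 1*(exp(-3*I*pi/4))*conj(-1)]
      = (1/8)[(1) + (exp(-I*pi/4)) + (-I) + (-exp(I*pi/4)) + (-1) + (exp(3*I*pi/4)) + (I) + (-exp(-3*I*pi/4))] = 0/8 = 0
  <chi_5*chi_6, chi_5> = (1/8)[1*(1)*conj(1) + 1*(-exp(-I*pi/4))*conj(exp(-3*I*pi/4)) + 1*(-I)*conj(I) + 1*(exp(I*pi/4))*conj(exp(-I*pi/4)) + 1*(-1)*conj(-1) + 1*(-exp(3*I*pi/4))*conj(exp(I*pi/4)) + 1*(I)*conj(-I) + 1*(exp(-3*I*pi/4))*conj(exp(3*I*pi/4))]
      = (1/8)[(1) + (-I) + (-1) + (I) + (1) + (-I) + (-1) + (I)] = 0/8 = 0
  <chi_5*chi_6, chi_6> = (1/8)[1*(1)*conj(1) + 1*(-exp(-I*pi/4))*conj(-I) + 1*(-I)*conj(-1) + 1*(exp(I*pi/4))*conj(I) + 1*(-1)*conj(1) + 1*(-exp(3*I*pi/4))*conj(-I) + 1*(I)*conj(-1) + 1*(exp(-3*I*pi/4))*conj(I)]
      = (1/8)[(1) + (-exp(I*pi/4)) + (I) + (-exp(3*I*pi/4)) + (-1) + (-exp(-3*I*pi/4)) + (-I) + (-exp(-I*pi/4))] = 0/8 = 0
  <chi_5*chi_6, chi_7> = (1/8)[1*(1)*conj(1) + 1*(-exp(-I*pi/4))*conj(exp(-I*pi/4)) + 1*(-I)*conj(-I) + 1*(exp(I*pi/4))*conj(exp(-3*I*pi/4)) + 1*(-1)*conj(-1) + 1*(-exp(3*I*pi/4))*conj(exp(3*I*pi/4)) + 1*(I)*conj(I) + 1*(exp(-3*I*pi/4))*conj(exp(I*pi/4))]
      = (1/8)[(1) + (-1) + (1) + (-1) + (1) + (-1) + (1) + (-1)] = 0/8 = 0
(Exp terms are combined using exp(i*s)*conj(exp(i*t)) = exp(i*(s-t)), and sums of them are collapsed using the identity that for every m > 1 the m distinct m-th roots of unity sum to 0, e.g. 1 + exp(2*I*pi/3) + exp(-2*I*pi/3) = 0.)
Hence the multiplicities are chi_3: 1. Dimension check: dim(chi_5)*dim(chi_6) = 1*1 = 1 and sum (mult * dim) = 1*1 = 1.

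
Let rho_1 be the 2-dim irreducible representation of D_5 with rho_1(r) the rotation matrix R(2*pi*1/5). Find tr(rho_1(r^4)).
chi_{rho_1}(r^4) = 2*cos(2*pi*1*4/5) = -1/2 + sqrt(5)/2

Working: rho_1(r^4) is rotation by angle 2*pi*1*4/5, whose trace is 2*cos(2*pi*1*4/5) = -1/2 + sqrt(5)/2.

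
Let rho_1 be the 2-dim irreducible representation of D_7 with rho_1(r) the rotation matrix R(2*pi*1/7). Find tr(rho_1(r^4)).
chi_{rho_1}(r^4) = 2*cos(2*pi*1*4/7) = -2*cos(pi/7)

Why: rho_1(r^4) is rotation by angle 2*pi*1*4/7, whose trace is 2*cos(2*pi*1*4/7) = -2*cos(pi/7).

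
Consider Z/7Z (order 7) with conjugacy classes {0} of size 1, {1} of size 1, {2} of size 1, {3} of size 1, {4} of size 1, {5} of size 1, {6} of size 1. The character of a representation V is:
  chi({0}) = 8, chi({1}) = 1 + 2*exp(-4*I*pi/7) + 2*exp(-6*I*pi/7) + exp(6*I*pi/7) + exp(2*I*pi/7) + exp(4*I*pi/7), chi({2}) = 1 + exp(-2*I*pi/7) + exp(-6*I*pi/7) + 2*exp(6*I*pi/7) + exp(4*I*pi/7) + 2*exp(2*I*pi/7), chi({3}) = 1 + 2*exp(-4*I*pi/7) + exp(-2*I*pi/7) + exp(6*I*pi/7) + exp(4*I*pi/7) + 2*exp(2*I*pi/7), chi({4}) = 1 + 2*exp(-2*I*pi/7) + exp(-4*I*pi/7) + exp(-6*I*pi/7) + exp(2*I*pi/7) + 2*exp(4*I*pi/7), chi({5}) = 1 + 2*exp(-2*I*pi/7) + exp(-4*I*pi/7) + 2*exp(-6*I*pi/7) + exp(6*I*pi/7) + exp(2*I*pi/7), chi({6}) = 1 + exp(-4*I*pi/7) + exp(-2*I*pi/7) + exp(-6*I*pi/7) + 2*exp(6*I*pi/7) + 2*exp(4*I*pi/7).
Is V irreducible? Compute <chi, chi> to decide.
Not irreducible (reducible): <chi, chi> = 12 > 1.

Working: <chi, chi> = (1/|G|) sum_C |C| * |chi(C)|^2 = (1/7)[1*|8|^2 + 1*|1 + 2*exp(-4*I*pi/7) + 2*exp(-6*I*pi/7) + exp(6*I*pi/7) + exp(2*I*pi/7) + exp(4*I*pi/7)|^2 + 1*|1 + exp(-2*I*pi/7) + exp(-6*I*pi/7) + 2*exp(6*I*pi/7) + exp(4*I*pi/7) + 2*exp(2*I*pi/7)|^2 + 1*|1 + 2*exp(-4*I*pi/7) + exp(-2*I*pi/7) + exp(6*I*pi/7) + exp(4*I*pi/7) + 2*exp(2*I*pi/7)|^2 + 1*|1 + 2*exp(-2*I*pi/7) + exp(-4*I*pi/7) + exp(-6*I*pi/7) + exp(2*I*pi/7) + 2*exp(4*I*pi/7)|^2 + 1*|1 + 2*exp(-2*I*pi/7) + exp(-4*I*pi/7) + 2*exp(-6*I*pi/7) + exp(6*I*pi/7) + exp(2*I*pi/7)|^2 + 1*|1 + exp(-4*I*pi/7) + exp(-2*I*pi/7) + exp(-6*I*pi/7) + 2*exp(6*I*pi/7) + 2*exp(4*I*pi/7)|^2]
  = (1/7)[(64) + (12 + 8*exp(-4*I*pi/7) + 9*exp(-2*I*pi/7) + 9*exp(-6*I*pi/7) + 9*exp(6*I*pi/7) + 9*exp(2*I*pi/7) + 8*exp(4*I*pi/7)) + (12 + 9*exp(-4*I*pi/7) + 9*exp(-2*I*pi/7) + 8*exp(-6*I*pi/7) + 8*exp(6*I*pi/7) + 9*exp(2*I*pi/7) + 9*exp(4*I*pi/7)) + (12 + 9*exp(-4*I*pi/7) + 8*exp(-2*I*pi/7) + 9*exp(-6*I*pi/7) + 9*exp(6*I*pi/7) + 8*exp(2*I*pi/7) + 9*exp(4*I*pi/7)) + (12 + 9*exp(-4*I*pi/7) + 8*exp(-2*I*pi/7) + 9*exp(-6*I*pi/7) + 9*exp(6*I*pi/7) + 8*exp(2*I*pi/7) + 9*exp(4*I*pi/7)) + (12 + 9*exp(-4*I*pi/7) + 9*exp(-2*I*pi/7) + 8*exp(-6*I*pi/7) + 8*exp(6*I*pi/7) + 9*exp(2*I*pi/7) + 9*exp(4*I*pi/7)) + (12 + 8*exp(-4*I*pi/7) + 9*exp(-2*I*pi/7) + 9*exp(-6*I*pi/7) + 9*exp(6*I*pi/7) + 9*exp(2*I*pi/7) + 8*exp(4*I*pi/7))] = 84/7 = 12.
(Exp terms are combined using exp(i*s)*conj(exp(i*t)) = exp(i*(s-t)), and sums of them are collapsed using the identity that for every m > 1 the m distinct m-th roots of unity sum to 0, e.g. 1 + exp(2*I*pi/3) + exp(-2*I*pi/3) = 0.)
A character is irreducible iff <chi, chi> = 1, so this representation is reducible.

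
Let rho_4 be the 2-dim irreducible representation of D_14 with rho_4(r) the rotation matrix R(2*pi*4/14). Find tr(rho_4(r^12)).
chi_{rho_4}(r^12) = 2*cos(2*pi*4*12/14) = -2*cos(pi/7)

Derivation: rho_4(r^12) is rotation by angle 2*pi*4*12/14, whose trace is 2*cos(2*pi*4*12/14) = -2*cos(pi/7).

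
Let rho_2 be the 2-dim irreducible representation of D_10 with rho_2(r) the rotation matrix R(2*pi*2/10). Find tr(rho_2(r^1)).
chi_{rho_2}(r^1) = 2*cos(2*pi*2*1/10) = -1/2 + sqrt(5)/2

rho_2(r^1) is rotation by angle 2*pi*2*1/10, whose trace is 2*cos(2*pi*2*1/10) = -1/2 + sqrt(5)/2.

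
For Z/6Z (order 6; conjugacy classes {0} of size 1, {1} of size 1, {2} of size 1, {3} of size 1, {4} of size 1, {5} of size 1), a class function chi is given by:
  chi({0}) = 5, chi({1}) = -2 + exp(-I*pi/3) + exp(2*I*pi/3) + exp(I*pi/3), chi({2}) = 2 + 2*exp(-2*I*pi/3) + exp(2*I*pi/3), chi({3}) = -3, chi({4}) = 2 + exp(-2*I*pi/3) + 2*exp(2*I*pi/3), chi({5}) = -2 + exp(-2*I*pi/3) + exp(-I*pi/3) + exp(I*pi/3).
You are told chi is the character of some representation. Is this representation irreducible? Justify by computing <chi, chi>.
Not irreducible (reducible): <chi, chi> = 7 > 1.

Why: <chi, chi> = (1/|G|) sum_C |C| * |chi(C)|^2 = (1/6)[1*|5|^2 + 1*|-2 + exp(-I*pi/3) + exp(2*I*pi/3) + exp(I*pi/3)|^2 + 1*|2 + 2*exp(-2*I*pi/3) + exp(2*I*pi/3)|^2 + 1*|-3|^2 + 1*|2 + exp(-2*I*pi/3) + 2*exp(2*I*pi/3)|^2 + 1*|-2 + exp(-2*I*pi/3) + exp(-I*pi/3) + exp(I*pi/3)|^2]
  = (1/6)[(25) + (3) + (1) + (9) + (1) + (3)] = 42/6 = 7.
(Exp terms are combined using exp(i*s)*conj(exp(i*t)) = exp(i*(s-t)), and sums of them are collapsed using the identity that for every m > 1 the m distinct m-th roots of unity sum to 0, e.g. 1 + exp(2*I*pi/3) + exp(-2*I*pi/3) = 0.)
A character is irreducible iff <chi, chi> = 1, so this representation is reducible.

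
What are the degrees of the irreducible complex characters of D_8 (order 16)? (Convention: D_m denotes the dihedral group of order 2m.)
Dimensions: 1, 1, 1, 1, 2, 2, 2

Justification: There are 7 irreducibles (= number of conjugacy classes). Their dimensions d_i satisfy sum d_i^2 = |G| = 16: 1 + 1 + 1 + 1 + 4 + 4 + 4 = 16.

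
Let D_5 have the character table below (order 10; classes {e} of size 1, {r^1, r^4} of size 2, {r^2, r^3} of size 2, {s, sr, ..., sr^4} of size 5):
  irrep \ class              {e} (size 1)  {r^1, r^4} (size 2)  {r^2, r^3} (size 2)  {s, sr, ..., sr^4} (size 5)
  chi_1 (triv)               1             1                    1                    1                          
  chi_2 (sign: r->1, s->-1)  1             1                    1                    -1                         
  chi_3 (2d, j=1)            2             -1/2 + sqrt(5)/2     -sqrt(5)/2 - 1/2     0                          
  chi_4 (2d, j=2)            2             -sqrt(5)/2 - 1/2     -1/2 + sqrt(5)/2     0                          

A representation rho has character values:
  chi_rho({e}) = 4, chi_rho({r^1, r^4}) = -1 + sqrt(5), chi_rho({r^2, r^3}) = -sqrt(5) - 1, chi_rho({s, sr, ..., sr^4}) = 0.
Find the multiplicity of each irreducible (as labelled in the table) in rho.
Multiplicities: chi_1: 0, chi_2: 0, chi_3: 2, chi_4: 0.

Justification: Use <chi_rho, chi> = (1/|G|) sum_C |C| * chi_rho(C) * conj(chi(C)) with |G| = 10 for each irreducible chi in the table:
  <chi_rho, chi_1> = (1/10)[1*(4)*conj(1) + 2*(-1 + sqrt(5))*conj(1) + 2*(-sqrt(5) - 1)*conj(1) + 5*(0)*conj(1)]
      = (1/10)[(4) + (-2 + 2*sqrt(5)) + (-2*sqrt(5) - 2) + (0)] = 0/10 = 0
  <chi_rho, chi_2> = (1/10)[1*(4)*conj(1) + 2*(-1 + sqrt(5))*conj(1) + 2*(-sqrt(5) - 1)*conj(1) + 5*(0)*conj(-1)]
      = (1/10)[(4) + (-2 + 2*sqrt(5)) + (-2*sqrt(5) - 2) + (0)] = 0/10 = 0
  <chi_rho, chi_3> = (1/10)[1*(4)*conj(2) + 2*(-1 + sqrt(5))*conj(-1/2 + sqrt(5)/2) + 2*(-sqrt(5) - 1)*conj(-sqrt(5)/2 - 1/2) + 5*(0)*conj(0)]
      = (1/10)[(8) + (6 - 2*sqrt(5)) + (2*sqrt(5) + 6) + (0)] = 20/10 = 2
  <chi_rho, chi_4> = (1/10)[1*(4)*conj(2) + 2*(-1 + sqrt(5))*conj(-sqrt(5)/2 - 1/2) + 2*(-sqrt(5) - 1)*conj(-1/2 + sqrt(5)/2) + 5*(0)*conj(0)]
      = (1/10)[(8) + (-4) + (-4) + (0)] = 0/10 = 0
Dimension check: dim(rho) = sum (mult * dim) = 0*1 + 0*1 + 2*2 + 0*2 = 4 = chi_rho(e) = 4.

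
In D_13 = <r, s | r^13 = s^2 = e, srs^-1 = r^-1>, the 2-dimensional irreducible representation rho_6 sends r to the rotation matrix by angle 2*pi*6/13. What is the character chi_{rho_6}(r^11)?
chi_{rho_6}(r^11) = 2*cos(2*pi*6*11/13) = 2*cos(132*pi/13)

Reasoning: rho_6(r^11) is rotation by angle 2*pi*6*11/13, whose trace is 2*cos(2*pi*6*11/13) = 2*cos(132*pi/13).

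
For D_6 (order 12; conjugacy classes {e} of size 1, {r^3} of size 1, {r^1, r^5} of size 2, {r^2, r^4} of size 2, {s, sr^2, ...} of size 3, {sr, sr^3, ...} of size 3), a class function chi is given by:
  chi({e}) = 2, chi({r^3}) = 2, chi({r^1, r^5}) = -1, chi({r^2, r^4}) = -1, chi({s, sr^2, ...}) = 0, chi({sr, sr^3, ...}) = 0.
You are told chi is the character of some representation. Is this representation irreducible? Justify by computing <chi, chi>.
Irreducible: <chi, chi> = 1.

Proof sketch: <chi, chi> = (1/|G|) sum_C |C| * |chi(C)|^2 = (1/12)[1*|2|^2 + 1*|2|^2 + 2*|-1|^2 + 2*|-1|^2 + 3*|0|^2 + 3*|0|^2]
  = (1/12)[(4) + (4) + (2) + (2) + (0) + (0)] = 12/12 = 1.
A character is irreducible iff <chi, chi> = 1, so this representation is irreducible.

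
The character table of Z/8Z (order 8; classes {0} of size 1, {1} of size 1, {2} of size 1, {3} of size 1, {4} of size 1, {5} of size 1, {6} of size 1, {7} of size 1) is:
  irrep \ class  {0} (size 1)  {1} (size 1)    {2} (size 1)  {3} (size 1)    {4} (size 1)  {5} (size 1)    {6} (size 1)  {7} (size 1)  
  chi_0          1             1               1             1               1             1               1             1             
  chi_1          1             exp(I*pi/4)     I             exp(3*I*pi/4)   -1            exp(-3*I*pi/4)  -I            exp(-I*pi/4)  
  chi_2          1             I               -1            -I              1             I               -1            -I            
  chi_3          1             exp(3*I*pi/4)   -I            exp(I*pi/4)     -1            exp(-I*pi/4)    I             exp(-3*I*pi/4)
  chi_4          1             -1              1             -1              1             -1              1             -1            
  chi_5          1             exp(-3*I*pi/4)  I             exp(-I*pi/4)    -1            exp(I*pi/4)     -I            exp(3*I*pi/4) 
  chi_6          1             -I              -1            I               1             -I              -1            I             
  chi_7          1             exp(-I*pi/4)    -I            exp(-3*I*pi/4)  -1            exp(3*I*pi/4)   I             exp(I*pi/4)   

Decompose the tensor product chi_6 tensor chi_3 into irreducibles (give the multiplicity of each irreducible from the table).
chi_6 tensor chi_3 = chi_1 (all other irreducibles have multiplicity 0).

The character of a tensor product is the pointwise product (chi_6 * chi_3)(C) = chi_6(C) * chi_3(C):
  {0}: (1)*(1), {1}: (-I)*(exp(3*I*pi/4)), {2}: (-1)*(-I), {3}: (I)*(exp(I*pi/4)), {4}: (1)*(-1), {5}: (-I)*(exp(-I*pi/4)), {6}: (-1)*(I), {7}: (I)*(exp(-3*I*pi/4))
so (chi_6 * chi_3) takes values
  {0} -> 1, {1} -> -exp(-3*I*pi/4), {2} -> I, {3} -> exp(3*I*pi/4), {4} -> -1, {5} -> -exp(I*pi/4), {6} -> -I, {7} -> exp(-I*pi/4).
Now take the inner product of this character with each irreducible chi from the table, <chi_6*chi_3, chi> = (1/8) sum_C |C| (chi_6*chi_3)(C) conj(chi(C)):
  <chi_6*chi_3, chi_0> = (1/8)[1*(1)*conj(1) + 1*(-exp(-3*I*pi/4))*conj(1) + 1*(I)*conj(1) + 1*(exp(3*I*pi/4))*conj(1) + 1*(-1)*conj(1) + 1*(-exp(I*pi/4))*conj(1) + 1*(-I)*conj(1) + 1*(exp(-I*pi/4))*conj(1)]
      = (1/8)[(1) + (-exp(-3*I*pi/4)) + (I) + (exp(3*I*pi/4)) + (-1) + (-exp(I*pi/4)) + (-I) + (exp(-I*pi/4))] = 0/8 = 0
  <chi_6*chi_3, chi_1> = (1/8)[1*(1)*conj(1) + 1*(-exp(-3*I*pi/4))*conj(exp(I*pi/4)) + 1*(I)*conj(I) + 1*(exp(3*I*pi/4))*conj(exp(3*I*pi/4)) + 1*(-1)*conj(-1) + 1*(-exp(I*pi/4))*conj(exp(-3*I*pi/4)) + 1*(-I)*conj(-I) + 1*(exp(-I*pi/4))*conj(exp(-I*pi/4))]
      = (1/8)[(1) + (1) + (1) + (1) + (1) + (1) + (1) + (1)] = 8/8 = 1
  <chi_6*chi_3, chi_2> = (1/8)[1*(1)*conj(1) + 1*(-exp(-3*I*pi/4))*conj(I) + 1*(I)*conj(-1) + 1*(exp(3*I*pi/4))*conj(-I) + 1*(-1)*conj(1) + 1*(-exp(I*pi/4))*conj(I) + 1*(-I)*conj(-1) + 1*(exp(-I*pi/4))*conj(-I)]
      = (1/8)[(1) + (exp(-I*pi/4)) + (-I) + (exp(-3*I*pi/4)) + (-1) + (exp(3*I*pi/4)) + (I) + (exp(I*pi/4))] = 0/8 = 0
  <chi_6*chi_3, chi_3> = (1/8)[1*(1)*conj(1) + 1*(-exp(-3*I*pi/4))*conj(exp(3*I*pi/4)) + 1*(I)*conj(-I) + 1*(exp(3*I*pi/4))*conj(exp(I*pi/4)) + 1*(-1)*conj(-1) + 1*(-exp(I*pi/4))*conj(exp(-I*pi/4)) + 1*(-I)*conj(I) + 1*(exp(-I*pi/4))*conj(exp(-3*I*pi/4))]
      = (1/8)[(1) + (-I) + (-1) + (I) + (1) + (-I) + (-1) + (I)] = 0/8 = 0
  <chi_6*chi_3, chi_4> = (1/8)[1*(1)*conj(1) + 1*(-exp(-3*I*pi/4))*conj(-1) + 1*(I)*conj(1) + 1*(exp(3*I*pi/4))*conj(-1) + 1*(-1)*conj(1) + 1*(-exp(I*pi/4))*conj(-1) + 1*(-I)*conj(1) + 1*(exp(-I*pi/4))*conj(-1)]
      = (1/8)[(1) + (exp(-3*I*pi/4)) + (I) + (-exp(3*I*pi/4)) + (-1) + (exp(I*pi/4)) + (-I) + (-exp(-I*pi/4))] = 0/8 = 0
  <chi_6*chi_3, chi_5> = (1/8)[1*(1)*conj(1) + 1*(-exp(-3*I*pi/4))*conj(exp(-3*I*pi/4)) + 1*(I)*conj(I) + 1*(exp(3*I*pi/4))*conj(exp(-I*pi/4)) + 1*(-1)*conj(-1) + 1*(-exp(I*pi/4))*conj(exp(I*pi/4)) + 1*(-I)*conj(-I) + 1*(exp(-I*pi/4))*conj(exp(3*I*pi/4))]
      = (1/8)[(1) + (-1) + (1) + (-1) + (1) + (-1) + (1) + (-1)] = 0/8 = 0
  <chi_6*chi_3, chi_6> = (1/8)[1*(1)*conj(1) + 1*(-exp(-3*I*pi/4))*conj(-I) + 1*(I)*conj(-1) + 1*(exp(3*I*pi/4))*conj(I) + 1*(-1)*conj(1) + 1*(-exp(I*pi/4))*conj(-I) + 1*(-I)*conj(-1) + 1*(exp(-I*pi/4))*conj(I)]
      = (1/8)[(1) + (-exp(-I*pi/4)) + (-I) + (-exp(-3*I*pi/4)) + (-1) + (-exp(3*I*pi/4)) + (I) + (-exp(I*pi/4))] = 0/8 = 0
  <chi_6*chi_3, chi_7> = (1/8)[1*(1)*conj(1) + 1*(-exp(-3*I*pi/4))*conj(exp(-I*pi/4)) + 1*(I)*conj(-I) + 1*(exp(3*I*pi/4))*conj(exp(-3*I*pi/4)) + 1*(-1)*conj(-1) + 1*(-exp(I*pi/4))*conj(exp(3*I*pi/4)) + 1*(-I)*conj(I) + 1*(exp(-I*pi/4))*conj(exp(I*pi/4))]
      = (1/8)[(1) + (I) + (-1) + (-I) + (1) + (I) + (-1) + (-I)] = 0/8 = 0
(Exp terms are combined using exp(i*s)*conj(exp(i*t)) = exp(i*(s-t)), and sums of them are collapsed using the identity that for every m > 1 the m distinct m-th roots of unity sum to 0, e.g. 1 + exp(2*I*pi/3) + exp(-2*I*pi/3) = 0.)
Hence the multiplicities are chi_1: 1. Dimension check: dim(chi_6)*dim(chi_3) = 1*1 = 1 and sum (mult * dim) = 1*1 = 1.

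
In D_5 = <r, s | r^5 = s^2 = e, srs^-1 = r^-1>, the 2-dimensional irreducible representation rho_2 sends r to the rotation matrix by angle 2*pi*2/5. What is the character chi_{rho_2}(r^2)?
chi_{rho_2}(r^2) = 2*cos(2*pi*2*2/5) = -1/2 + sqrt(5)/2

Derivation: rho_2(r^2) is rotation by angle 2*pi*2*2/5, whose trace is 2*cos(2*pi*2*2/5) = -1/2 + sqrt(5)/2.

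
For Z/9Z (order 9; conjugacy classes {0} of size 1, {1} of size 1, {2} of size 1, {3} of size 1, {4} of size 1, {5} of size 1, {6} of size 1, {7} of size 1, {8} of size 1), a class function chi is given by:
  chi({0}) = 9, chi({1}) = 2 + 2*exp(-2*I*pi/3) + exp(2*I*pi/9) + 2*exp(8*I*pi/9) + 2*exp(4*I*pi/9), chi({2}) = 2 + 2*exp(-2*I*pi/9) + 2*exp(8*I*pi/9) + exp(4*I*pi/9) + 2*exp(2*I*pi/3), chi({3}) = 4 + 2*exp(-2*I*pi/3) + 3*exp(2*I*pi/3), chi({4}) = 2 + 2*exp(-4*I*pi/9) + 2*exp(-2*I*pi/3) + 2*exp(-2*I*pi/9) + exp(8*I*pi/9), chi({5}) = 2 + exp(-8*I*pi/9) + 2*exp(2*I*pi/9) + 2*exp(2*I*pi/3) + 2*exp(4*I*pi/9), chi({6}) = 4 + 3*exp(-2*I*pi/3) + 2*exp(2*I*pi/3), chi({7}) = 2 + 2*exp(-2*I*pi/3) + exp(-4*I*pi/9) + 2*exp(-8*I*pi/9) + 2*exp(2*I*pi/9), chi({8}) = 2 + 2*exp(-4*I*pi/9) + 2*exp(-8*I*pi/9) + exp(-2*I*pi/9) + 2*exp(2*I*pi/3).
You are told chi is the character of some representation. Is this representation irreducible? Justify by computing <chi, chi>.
Not irreducible (reducible): <chi, chi> = 17 > 1.

Proof sketch: <chi, chi> = (1/|G|) sum_C |C| * |chi(C)|^2 = (1/9)[1*|9|^2 + 1*|2 + 2*exp(-2*I*pi/3) + exp(2*I*pi/9) + 2*exp(8*I*pi/9) + 2*exp(4*I*pi/9)|^2 + 1*|2 + 2*exp(-2*I*pi/9) + 2*exp(8*I*pi/9) + exp(4*I*pi/9) + 2*exp(2*I*pi/3)|^2 + 1*|4 + 2*exp(-2*I*pi/3) + 3*exp(2*I*pi/3)|^2 + 1*|2 + 2*exp(-4*I*pi/9) + 2*exp(-2*I*pi/3) + 2*exp(-2*I*pi/9) + exp(8*I*pi/9)|^2 + 1*|2 + exp(-8*I*pi/9) + 2*exp(2*I*pi/9) + 2*exp(2*I*pi/3) + 2*exp(4*I*pi/9)|^2 + 1*|4 + 3*exp(-2*I*pi/3) + 2*exp(2*I*pi/3)|^2 + 1*|2 + 2*exp(-2*I*pi/3) + exp(-4*I*pi/9) + 2*exp(-8*I*pi/9) + 2*exp(2*I*pi/9)|^2 + 1*|2 + 2*exp(-4*I*pi/9) + 2*exp(-8*I*pi/9) + exp(-2*I*pi/9) + 2*exp(2*I*pi/3)|^2]
  = (1/9)[(81) + (17 + 12*exp(-4*I*pi/9) + 6*exp(-2*I*pi/3) + 10*exp(-8*I*pi/9) + 4*exp(-2*I*pi/9) + 4*exp(2*I*pi/9) + 10*exp(8*I*pi/9) + 6*exp(2*I*pi/3) + 12*exp(4*I*pi/9)) + (17 + 10*exp(-2*I*pi/9) + 6*exp(-2*I*pi/3) + 12*exp(-8*I*pi/9) + 4*exp(-4*I*pi/9) + 4*exp(4*I*pi/9) + 12*exp(8*I*pi/9) + 6*exp(2*I*pi/3) + 10*exp(2*I*pi/9)) + (3) + (17 + 10*exp(-4*I*pi/9) + 12*exp(-2*I*pi/9) + 6*exp(-2*I*pi/3) + 4*exp(-8*I*pi/9) + 4*exp(8*I*pi/9) + 6*exp(2*I*pi/3) + 12*exp(2*I*pi/9) + 10*exp(4*I*pi/9)) + (17 + 10*exp(-4*I*pi/9) + 12*exp(-2*I*pi/9) + 6*exp(-2*I*pi/3) + 4*exp(-8*I*pi/9) + 4*exp(8*I*pi/9) + 6*exp(2*I*pi/3) + 12*exp(2*I*pi/9) + 10*exp(4*I*pi/9)) + (3) + (17 + 10*exp(-2*I*pi/9) + 6*exp(-2*I*pi/3) + 12*exp(-8*I*pi/9) + 4*exp(-4*I*pi/9) + 4*exp(4*I*pi/9) + 12*exp(8*I*pi/9) + 6*exp(2*I*pi/3) + 10*exp(2*I*pi/9)) + (17 + 12*exp(-4*I*pi/9) + 6*exp(-2*I*pi/3) + 10*exp(-8*I*pi/9) + 4*exp(-2*I*pi/9) + 4*exp(2*I*pi/9) + 10*exp(8*I*pi/9) + 6*exp(2*I*pi/3) + 12*exp(4*I*pi/9))] = 153/9 = 17.
(Exp terms are combined using exp(i*s)*conj(exp(i*t)) = exp(i*(s-t)), and sums of them are collapsed using the identity that for every m > 1 the m distinct m-th roots of unity sum to 0, e.g. 1 + exp(2*I*pi/3) + exp(-2*I*pi/3) = 0.)
A character is irreducible iff <chi, chi> = 1, so this representation is reducible.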